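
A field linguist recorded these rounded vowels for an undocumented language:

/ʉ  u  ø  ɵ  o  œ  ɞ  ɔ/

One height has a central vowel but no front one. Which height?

height            front     central   back    
high              —         ʉ         u       
high-mid          ø         ɵ         o       
low-mid           œ         ɞ         ɔ       
Every height has a front member except high, where /y/ would be expected.

high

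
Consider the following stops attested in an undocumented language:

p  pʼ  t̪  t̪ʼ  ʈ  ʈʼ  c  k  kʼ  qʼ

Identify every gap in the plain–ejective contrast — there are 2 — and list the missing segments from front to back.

/cʼ/, /q/

bilabial: plain /p/, ejective /pʼ/.
dental: plain /t̪/, ejective /t̪ʼ/.
retroflex: plain /ʈ/, ejective /ʈʼ/.
palatal: plain /c/, ejective —.
velar: plain /k/, ejective /kʼ/.
uvular: plain —, ejective /qʼ/.
Gaps, from front to back: palatal lacks ejective (/cʼ/); uvular lacks plain (/q/).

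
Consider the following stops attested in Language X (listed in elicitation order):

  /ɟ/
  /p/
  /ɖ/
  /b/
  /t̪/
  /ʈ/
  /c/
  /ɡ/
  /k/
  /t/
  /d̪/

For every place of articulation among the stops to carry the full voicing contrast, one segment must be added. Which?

/d/

place of articulation  voiceless  voiced  
bilabial          p         b       
dental            t̪        d̪      
alveolar          t         —       
retroflex         ʈ         ɖ       
palatal           c         ɟ       
velar             k         ɡ       
The alveolar row has no voiced member, so the gap is the voiced alveolar stop /d/.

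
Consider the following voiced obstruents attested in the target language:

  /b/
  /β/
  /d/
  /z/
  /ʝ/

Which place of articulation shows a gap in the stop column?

palatal

place of articulation  stop      fricative
bilabial          b         β       
alveolar          d         z       
palatal           —         ʝ       
Every place of articulation has a stop member except palatal, where /ɟ/ would be expected.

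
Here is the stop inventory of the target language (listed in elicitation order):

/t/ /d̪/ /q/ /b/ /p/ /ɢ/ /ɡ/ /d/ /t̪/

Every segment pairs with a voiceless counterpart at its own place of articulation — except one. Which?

/ɡ/

Bilabial: /p/ ~ /b/
Dental: /t̪/ ~ /d̪/
Alveolar: /t/ ~ /d/
Uvular: /q/ ~ /ɢ/
Velar: only /ɡ/ (voiced); no voiceless partner.
So /ɡ/ is the unpaired segment.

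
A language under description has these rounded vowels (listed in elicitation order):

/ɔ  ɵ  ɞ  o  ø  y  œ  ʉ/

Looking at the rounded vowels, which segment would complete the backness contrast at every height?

/u/

high: front /y/, central /ʉ/, back —.
high-mid: front /ø/, central /ɵ/, back /o/.
low-mid: front /œ/, central /ɞ/, back /ɔ/.
The high row has no back member, so the gap is the high back rounded vowel /u/.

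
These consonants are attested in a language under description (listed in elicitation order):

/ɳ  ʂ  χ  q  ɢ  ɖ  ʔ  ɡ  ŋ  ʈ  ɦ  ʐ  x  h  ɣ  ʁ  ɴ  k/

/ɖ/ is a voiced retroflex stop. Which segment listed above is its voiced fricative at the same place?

The voiced fricative at the same place is a voiced retroflex fricative — in this inventory, /ʐ/.

/ʐ/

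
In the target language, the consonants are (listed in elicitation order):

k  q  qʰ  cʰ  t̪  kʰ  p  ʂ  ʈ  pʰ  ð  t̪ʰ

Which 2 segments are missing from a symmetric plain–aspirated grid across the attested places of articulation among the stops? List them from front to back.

place of articulation  plain     aspirated
bilabial          p         pʰ      
dental            t̪        t̪ʰ     
retroflex         ʈ         —       
palatal           —         cʰ      
velar             k         kʰ      
uvular            q         qʰ      
Gaps, from front to back: retroflex lacks aspirated (/ʈʰ/); palatal lacks plain (/c/).

/ʈʰ/, /c/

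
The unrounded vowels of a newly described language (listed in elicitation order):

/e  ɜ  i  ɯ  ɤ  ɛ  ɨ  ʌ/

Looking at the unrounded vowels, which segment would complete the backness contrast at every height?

/ɘ/

height            front     central   back    
high              i         ɨ         ɯ       
high-mid          e         —         ɤ       
low-mid           ɛ         ɜ         ʌ       
The high-mid row has no central member, so the gap is the high-mid central unrounded vowel /ɘ/.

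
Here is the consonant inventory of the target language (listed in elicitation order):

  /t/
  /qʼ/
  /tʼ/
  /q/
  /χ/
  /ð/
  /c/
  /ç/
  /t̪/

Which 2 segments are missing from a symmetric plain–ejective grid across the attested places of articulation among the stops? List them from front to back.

/t̪ʼ/, /cʼ/

place of articulation  plain     ejective
dental            t̪        —       
alveolar          t         tʼ      
palatal           c         —       
uvular            q         qʼ      
Gaps, from front to back: dental lacks ejective (/t̪ʼ/); palatal lacks ejective (/cʼ/).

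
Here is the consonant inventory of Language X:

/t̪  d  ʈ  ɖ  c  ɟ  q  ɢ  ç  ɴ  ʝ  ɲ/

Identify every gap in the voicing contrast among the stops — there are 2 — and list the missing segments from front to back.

/d̪/, /t/

dental: voiceless /t̪/, voiced —.
alveolar: voiceless —, voiced /d/.
retroflex: voiceless /ʈ/, voiced /ɖ/.
palatal: voiceless /c/, voiced /ɟ/.
uvular: voiceless /q/, voiced /ɢ/.
Gaps, from front to back: dental lacks voiced (/d̪/); alveolar lacks voiceless (/t/).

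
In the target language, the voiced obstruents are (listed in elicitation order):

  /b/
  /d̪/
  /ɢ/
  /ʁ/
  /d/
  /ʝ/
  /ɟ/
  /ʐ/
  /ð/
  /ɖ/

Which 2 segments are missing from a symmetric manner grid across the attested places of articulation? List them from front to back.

/β/, /z/

Stop: /b/ (bilabial), /d̪/ (dental), /d/ (alveolar), /ɖ/ (retroflex), /ɟ/ (palatal), /ɢ/ (uvular).
Fricative: /ð/ (dental), /ʐ/ (retroflex), /ʝ/ (palatal), /ʁ/ (uvular).
Gaps, from front to back: bilabial lacks fricative (/β/); alveolar lacks fricative (/z/).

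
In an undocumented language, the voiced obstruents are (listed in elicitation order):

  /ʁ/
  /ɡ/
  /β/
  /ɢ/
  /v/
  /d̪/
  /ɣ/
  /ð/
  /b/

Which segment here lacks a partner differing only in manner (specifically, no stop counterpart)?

/v/

Bilabial: /b/ ~ /β/
Dental: /d̪/ ~ /ð/
Velar: /ɡ/ ~ /ɣ/
Uvular: /ɢ/ ~ /ʁ/
Labiodental: only /v/ (fricative); no stop partner.
So /v/ is the unpaired segment.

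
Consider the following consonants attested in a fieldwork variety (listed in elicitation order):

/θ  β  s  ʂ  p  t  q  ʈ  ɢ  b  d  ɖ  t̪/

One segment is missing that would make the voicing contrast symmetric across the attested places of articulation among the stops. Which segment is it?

bilabial: voiceless /p/, voiced /b/.
dental: voiceless /t̪/, voiced —.
alveolar: voiceless /t/, voiced /d/.
retroflex: voiceless /ʈ/, voiced /ɖ/.
uvular: voiceless /q/, voiced /ɢ/.
The dental row has no voiced member, so the gap is the voiced dental stop /d̪/.

/d̪/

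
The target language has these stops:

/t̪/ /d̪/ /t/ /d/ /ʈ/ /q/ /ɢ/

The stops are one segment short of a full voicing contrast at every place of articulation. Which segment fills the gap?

/ɖ/

place of articulation  voiceless  voiced  
dental            t̪        d̪      
alveolar          t         d       
retroflex         ʈ         —       
uvular            q         ɢ       
The retroflex row has no voiced member, so the gap is the voiced retroflex stop /ɖ/.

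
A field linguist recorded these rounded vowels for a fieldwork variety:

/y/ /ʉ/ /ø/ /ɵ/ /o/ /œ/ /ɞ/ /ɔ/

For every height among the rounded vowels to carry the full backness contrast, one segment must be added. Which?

/u/

Front: /y/ (high), /ø/ (high-mid), /œ/ (low-mid).
Central: /ʉ/ (high), /ɵ/ (high-mid), /ɞ/ (low-mid).
Back: /o/ (high-mid), /ɔ/ (low-mid).
The high row has no back member, so the gap is the high back rounded vowel /u/.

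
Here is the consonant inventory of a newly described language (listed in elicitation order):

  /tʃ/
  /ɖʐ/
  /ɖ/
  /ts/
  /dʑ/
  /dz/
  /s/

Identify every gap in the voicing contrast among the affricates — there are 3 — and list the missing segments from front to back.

/dʒ/, /ʈʂ/, /tɕ/

alveolar: voiceless /ts/, voiced /dz/.
postalveolar: voiceless /tʃ/, voiced —.
retroflex: voiceless —, voiced /ɖʐ/.
alveolo-palatal: voiceless —, voiced /dʑ/.
Gaps, from front to back: postalveolar lacks voiced (/dʒ/); retroflex lacks voiceless (/ʈʂ/); alveolo-palatal lacks voiceless (/tɕ/).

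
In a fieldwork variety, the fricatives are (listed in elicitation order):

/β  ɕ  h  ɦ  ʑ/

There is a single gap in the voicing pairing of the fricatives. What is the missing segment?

bilabial: voiceless —, voiced /β/.
alveolo-palatal: voiceless /ɕ/, voiced /ʑ/.
glottal: voiceless /h/, voiced /ɦ/.
The bilabial row has no voiceless member, so the gap is the voiceless bilabial fricative /ɸ/.

/ɸ/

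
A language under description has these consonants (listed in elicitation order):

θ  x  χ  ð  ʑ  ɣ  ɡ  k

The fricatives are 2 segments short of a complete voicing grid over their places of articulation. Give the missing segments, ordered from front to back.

place of articulation  voiceless  voiced  
dental            θ         ð       
alveolo-palatal   —         ʑ       
velar             x         ɣ       
uvular            χ         —       
Gaps, from front to back: alveolo-palatal lacks voiceless (/ɕ/); uvular lacks voiced (/ʁ/).

/ɕ/, /ʁ/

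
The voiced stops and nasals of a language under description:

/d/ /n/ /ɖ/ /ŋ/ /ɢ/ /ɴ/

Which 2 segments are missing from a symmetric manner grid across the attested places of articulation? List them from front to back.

alveolar: oral stop /d/, nasal /n/.
retroflex: oral stop /ɖ/, nasal —.
velar: oral stop —, nasal /ŋ/.
uvular: oral stop /ɢ/, nasal /ɴ/.
Gaps, from front to back: retroflex lacks nasal (/ɳ/); velar lacks oral stop (/ɡ/).

/ɳ/, /ɡ/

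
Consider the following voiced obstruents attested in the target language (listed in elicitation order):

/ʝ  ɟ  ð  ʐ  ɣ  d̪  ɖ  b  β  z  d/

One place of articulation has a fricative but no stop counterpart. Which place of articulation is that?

Stop: /b/ (bilabial), /d̪/ (dental), /d/ (alveolar), /ɖ/ (retroflex), /ɟ/ (palatal).
Fricative: /β/ (bilabial), /ð/ (dental), /z/ (alveolar), /ʐ/ (retroflex), /ʝ/ (palatal), /ɣ/ (velar).
Every place of articulation has a stop member except velar, where /ɡ/ would be expected.

velar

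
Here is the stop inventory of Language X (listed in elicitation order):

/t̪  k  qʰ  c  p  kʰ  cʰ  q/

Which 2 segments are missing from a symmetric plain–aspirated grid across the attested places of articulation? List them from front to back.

/pʰ/, /t̪ʰ/

bilabial: plain /p/, aspirated —.
dental: plain /t̪/, aspirated —.
palatal: plain /c/, aspirated /cʰ/.
velar: plain /k/, aspirated /kʰ/.
uvular: plain /q/, aspirated /qʰ/.
Gaps, from front to back: bilabial lacks aspirated (/pʰ/); dental lacks aspirated (/t̪ʰ/).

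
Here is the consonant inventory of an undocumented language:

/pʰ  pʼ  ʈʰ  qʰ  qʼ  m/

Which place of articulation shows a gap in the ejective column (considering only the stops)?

retroflex

bilabial: aspirated /pʰ/, ejective /pʼ/.
retroflex: aspirated /ʈʰ/, ejective —.
uvular: aspirated /qʰ/, ejective /qʼ/.
Every place of articulation has an ejective member except retroflex, where /ʈʼ/ would be expected.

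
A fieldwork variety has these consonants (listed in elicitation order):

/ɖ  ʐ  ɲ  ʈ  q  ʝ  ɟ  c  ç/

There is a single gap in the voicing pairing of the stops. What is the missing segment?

retroflex: voiceless /ʈ/, voiced /ɖ/.
palatal: voiceless /c/, voiced /ɟ/.
uvular: voiceless /q/, voiced —.
The uvular row has no voiced member, so the gap is the voiced uvular stop /ɢ/.

/ɢ/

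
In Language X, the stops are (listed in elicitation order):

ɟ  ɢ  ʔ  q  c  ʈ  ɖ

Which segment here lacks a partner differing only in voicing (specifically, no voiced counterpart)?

/ʔ/

Retroflex: /ʈ/ ~ /ɖ/
Palatal: /c/ ~ /ɟ/
Uvular: /q/ ~ /ɢ/
Glottal: only /ʔ/ (voiceless); no voiced partner.
So /ʔ/ is the unpaired segment.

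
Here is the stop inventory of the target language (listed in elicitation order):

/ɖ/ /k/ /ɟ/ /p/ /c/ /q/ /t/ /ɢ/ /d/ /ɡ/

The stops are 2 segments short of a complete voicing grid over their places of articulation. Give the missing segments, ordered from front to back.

Voiceless: /p/ (bilabial), /t/ (alveolar), /c/ (palatal), /k/ (velar), /q/ (uvular).
Voiced: /d/ (alveolar), /ɖ/ (retroflex), /ɟ/ (palatal), /ɡ/ (velar), /ɢ/ (uvular).
Gaps, from front to back: bilabial lacks voiced (/b/); retroflex lacks voiceless (/ʈ/).

/b/, /ʈ/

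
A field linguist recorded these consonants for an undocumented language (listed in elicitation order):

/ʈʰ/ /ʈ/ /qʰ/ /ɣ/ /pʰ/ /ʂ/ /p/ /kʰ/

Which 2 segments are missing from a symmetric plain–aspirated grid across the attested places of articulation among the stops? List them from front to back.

Plain: /p/ (bilabial), /ʈ/ (retroflex).
Aspirated: /pʰ/ (bilabial), /ʈʰ/ (retroflex), /kʰ/ (velar), /qʰ/ (uvular).
Gaps, from front to back: velar lacks plain (/k/); uvular lacks plain (/q/).

/k/, /q/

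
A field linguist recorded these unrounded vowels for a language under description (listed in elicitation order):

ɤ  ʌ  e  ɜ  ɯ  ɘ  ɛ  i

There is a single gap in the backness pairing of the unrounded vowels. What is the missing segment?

high: front /i/, central —, back /ɯ/.
high-mid: front /e/, central /ɘ/, back /ɤ/.
low-mid: front /ɛ/, central /ɜ/, back /ʌ/.
The high row has no central member, so the gap is the high central unrounded vowel /ɨ/.

/ɨ/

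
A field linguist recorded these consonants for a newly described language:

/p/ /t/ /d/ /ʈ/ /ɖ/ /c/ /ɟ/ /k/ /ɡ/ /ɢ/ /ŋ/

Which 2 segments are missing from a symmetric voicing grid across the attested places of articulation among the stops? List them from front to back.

/b/, /q/

place of articulation  voiceless  voiced  
bilabial          p         —       
alveolar          t         d       
retroflex         ʈ         ɖ       
palatal           c         ɟ       
velar             k         ɡ       
uvular            —         ɢ       
Gaps, from front to back: bilabial lacks voiced (/b/); uvular lacks voiceless (/q/).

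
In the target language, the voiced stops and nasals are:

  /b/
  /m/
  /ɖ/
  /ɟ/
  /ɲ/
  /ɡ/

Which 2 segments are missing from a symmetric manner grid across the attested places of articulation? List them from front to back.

/ɳ/, /ŋ/

place of articulation  oral stop  nasal   
bilabial          b         m       
retroflex         ɖ         —       
palatal           ɟ         ɲ       
velar             ɡ         —       
Gaps, from front to back: retroflex lacks nasal (/ɳ/); velar lacks nasal (/ŋ/).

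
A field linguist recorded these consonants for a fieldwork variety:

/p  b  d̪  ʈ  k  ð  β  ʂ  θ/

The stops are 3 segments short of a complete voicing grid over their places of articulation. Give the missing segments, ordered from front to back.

/t̪/, /ɖ/, /ɡ/

bilabial: voiceless /p/, voiced /b/.
dental: voiceless —, voiced /d̪/.
retroflex: voiceless /ʈ/, voiced —.
velar: voiceless /k/, voiced —.
Gaps, from front to back: dental lacks voiceless (/t̪/); retroflex lacks voiced (/ɖ/); velar lacks voiced (/ɡ/).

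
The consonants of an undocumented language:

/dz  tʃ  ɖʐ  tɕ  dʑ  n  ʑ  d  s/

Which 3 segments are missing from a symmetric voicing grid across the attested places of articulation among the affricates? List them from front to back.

/ts/, /dʒ/, /ʈʂ/

alveolar: voiceless —, voiced /dz/.
postalveolar: voiceless /tʃ/, voiced —.
retroflex: voiceless —, voiced /ɖʐ/.
alveolo-palatal: voiceless /tɕ/, voiced /dʑ/.
Gaps, from front to back: alveolar lacks voiceless (/ts/); postalveolar lacks voiced (/dʒ/); retroflex lacks voiceless (/ʈʂ/).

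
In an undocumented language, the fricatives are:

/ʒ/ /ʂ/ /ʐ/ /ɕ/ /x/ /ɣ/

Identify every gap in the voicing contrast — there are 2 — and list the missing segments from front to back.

/ʃ/, /ʑ/

postalveolar: voiceless —, voiced /ʒ/.
retroflex: voiceless /ʂ/, voiced /ʐ/.
alveolo-palatal: voiceless /ɕ/, voiced —.
velar: voiceless /x/, voiced /ɣ/.
Gaps, from front to back: postalveolar lacks voiceless (/ʃ/); alveolo-palatal lacks voiced (/ʑ/).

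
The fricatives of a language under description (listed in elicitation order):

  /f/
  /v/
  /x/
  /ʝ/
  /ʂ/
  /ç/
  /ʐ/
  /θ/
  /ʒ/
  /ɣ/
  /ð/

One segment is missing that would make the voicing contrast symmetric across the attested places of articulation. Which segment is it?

/ʃ/

place of articulation  voiceless  voiced  
labiodental       f         v       
dental            θ         ð       
postalveolar      —         ʒ       
retroflex         ʂ         ʐ       
palatal           ç         ʝ       
velar             x         ɣ       
The postalveolar row has no voiceless member, so the gap is the voiceless postalveolar fricative /ʃ/.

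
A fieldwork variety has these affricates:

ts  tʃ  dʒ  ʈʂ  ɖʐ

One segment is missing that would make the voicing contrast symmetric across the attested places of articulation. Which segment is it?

alveolar: voiceless /ts/, voiced —.
postalveolar: voiceless /tʃ/, voiced /dʒ/.
retroflex: voiceless /ʈʂ/, voiced /ɖʐ/.
The alveolar row has no voiced member, so the gap is the voiced alveolar affricate /dz/.

/dz/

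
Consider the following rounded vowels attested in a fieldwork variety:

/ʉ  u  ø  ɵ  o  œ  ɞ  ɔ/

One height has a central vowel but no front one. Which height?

high

Front: /ø/ (high-mid), /œ/ (low-mid).
Central: /ʉ/ (high), /ɵ/ (high-mid), /ɞ/ (low-mid).
Back: /u/ (high), /o/ (high-mid), /ɔ/ (low-mid).
Every height has a front member except high, where /y/ would be expected.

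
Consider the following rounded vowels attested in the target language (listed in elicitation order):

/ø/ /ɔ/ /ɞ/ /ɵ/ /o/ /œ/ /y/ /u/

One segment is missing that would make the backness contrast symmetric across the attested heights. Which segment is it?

height            front     central   back    
high              y         —         u       
high-mid          ø         ɵ         o       
low-mid           œ         ɞ         ɔ       
The high row has no central member, so the gap is the high central rounded vowel /ʉ/.

/ʉ/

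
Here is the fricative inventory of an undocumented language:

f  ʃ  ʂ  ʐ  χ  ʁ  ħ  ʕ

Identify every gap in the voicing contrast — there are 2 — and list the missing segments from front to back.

/v/, /ʒ/

Voiceless: /f/ (labiodental), /ʃ/ (postalveolar), /ʂ/ (retroflex), /χ/ (uvular), /ħ/ (pharyngeal).
Voiced: /ʐ/ (retroflex), /ʁ/ (uvular), /ʕ/ (pharyngeal).
Gaps, from front to back: labiodental lacks voiced (/v/); postalveolar lacks voiced (/ʒ/).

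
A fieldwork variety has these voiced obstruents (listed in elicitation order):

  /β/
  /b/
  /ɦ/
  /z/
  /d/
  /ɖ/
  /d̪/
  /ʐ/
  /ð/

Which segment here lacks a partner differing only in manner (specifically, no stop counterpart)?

Bilabial: /b/ ~ /β/
Dental: /d̪/ ~ /ð/
Alveolar: /d/ ~ /z/
Retroflex: /ɖ/ ~ /ʐ/
Glottal: only /ɦ/ (fricative); no stop partner.
So /ɦ/ is the unpaired segment.

/ɦ/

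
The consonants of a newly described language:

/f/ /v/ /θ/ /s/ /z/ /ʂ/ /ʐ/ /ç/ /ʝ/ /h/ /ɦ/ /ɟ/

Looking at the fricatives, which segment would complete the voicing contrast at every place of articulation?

place of articulation  voiceless  voiced  
labiodental       f         v       
dental            θ         —       
alveolar          s         z       
retroflex         ʂ         ʐ       
palatal           ç         ʝ       
glottal           h         ɦ       
The dental row has no voiced member, so the gap is the voiced dental fricative /ð/.

/ð/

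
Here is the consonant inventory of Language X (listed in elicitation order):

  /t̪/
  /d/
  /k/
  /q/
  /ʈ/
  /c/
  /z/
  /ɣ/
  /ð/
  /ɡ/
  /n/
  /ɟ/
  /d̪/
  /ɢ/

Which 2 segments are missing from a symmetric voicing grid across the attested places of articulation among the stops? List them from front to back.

Voiceless: /t̪/ (dental), /ʈ/ (retroflex), /c/ (palatal), /k/ (velar), /q/ (uvular).
Voiced: /d̪/ (dental), /d/ (alveolar), /ɟ/ (palatal), /ɡ/ (velar), /ɢ/ (uvular).
Gaps, from front to back: alveolar lacks voiceless (/t/); retroflex lacks voiced (/ɖ/).

/t/, /ɖ/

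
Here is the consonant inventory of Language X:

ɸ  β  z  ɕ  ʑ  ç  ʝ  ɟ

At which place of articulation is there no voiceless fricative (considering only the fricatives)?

alveolar

Voiceless: /ɸ/ (bilabial), /ɕ/ (alveolo-palatal), /ç/ (palatal).
Voiced: /β/ (bilabial), /z/ (alveolar), /ʑ/ (alveolo-palatal), /ʝ/ (palatal).
Every place of articulation has a voiceless member except alveolar, where /s/ would be expected.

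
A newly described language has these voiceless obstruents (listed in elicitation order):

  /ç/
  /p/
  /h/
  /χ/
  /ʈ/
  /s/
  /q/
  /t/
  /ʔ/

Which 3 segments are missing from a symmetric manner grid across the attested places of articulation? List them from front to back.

/ɸ/, /ʂ/, /c/

Stop: /p/ (bilabial), /t/ (alveolar), /ʈ/ (retroflex), /q/ (uvular), /ʔ/ (glottal).
Fricative: /s/ (alveolar), /ç/ (palatal), /χ/ (uvular), /h/ (glottal).
Gaps, from front to back: bilabial lacks fricative (/ɸ/); retroflex lacks fricative (/ʂ/); palatal lacks stop (/c/).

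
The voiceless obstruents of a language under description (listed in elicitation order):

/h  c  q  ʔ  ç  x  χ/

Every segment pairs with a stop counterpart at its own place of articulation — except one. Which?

/x/

Palatal: /c/ ~ /ç/
Uvular: /q/ ~ /χ/
Glottal: /ʔ/ ~ /h/
Velar: only /x/ (fricative); no stop partner.
So /x/ is the unpaired segment.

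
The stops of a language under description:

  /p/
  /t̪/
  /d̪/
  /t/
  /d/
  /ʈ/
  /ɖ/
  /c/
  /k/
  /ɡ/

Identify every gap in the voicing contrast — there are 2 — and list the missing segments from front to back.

Voiceless: /p/ (bilabial), /t̪/ (dental), /t/ (alveolar), /ʈ/ (retroflex), /c/ (palatal), /k/ (velar).
Voiced: /d̪/ (dental), /d/ (alveolar), /ɖ/ (retroflex), /ɡ/ (velar).
Gaps, from front to back: bilabial lacks voiced (/b/); palatal lacks voiced (/ɟ/).

/b/, /ɟ/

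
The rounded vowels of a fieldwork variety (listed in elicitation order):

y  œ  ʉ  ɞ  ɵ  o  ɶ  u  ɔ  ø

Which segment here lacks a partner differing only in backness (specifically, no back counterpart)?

/ɶ/

High: /y/ ~ /ʉ/ ~ /u/
High-mid: /ø/ ~ /ɵ/ ~ /o/
Low-mid: /œ/ ~ /ɞ/ ~ /ɔ/
Low: only /ɶ/ (front); no back partner.
So /ɶ/ is the unpaired segment.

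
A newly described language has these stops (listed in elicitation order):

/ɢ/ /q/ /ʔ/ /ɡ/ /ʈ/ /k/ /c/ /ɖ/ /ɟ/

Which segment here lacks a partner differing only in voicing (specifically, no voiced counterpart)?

/ʔ/

Retroflex: /ʈ/ ~ /ɖ/
Palatal: /c/ ~ /ɟ/
Velar: /k/ ~ /ɡ/
Uvular: /q/ ~ /ɢ/
Glottal: only /ʔ/ (voiceless); no voiced partner.
So /ʔ/ is the unpaired segment.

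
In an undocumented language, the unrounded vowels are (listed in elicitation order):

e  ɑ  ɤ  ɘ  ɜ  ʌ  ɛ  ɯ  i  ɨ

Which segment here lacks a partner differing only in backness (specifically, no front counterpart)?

High: /i/ ~ /ɨ/ ~ /ɯ/
High-mid: /e/ ~ /ɘ/ ~ /ɤ/
Low-mid: /ɛ/ ~ /ɜ/ ~ /ʌ/
Low: only /ɑ/ (back); no front partner.
So /ɑ/ is the unpaired segment.

/ɑ/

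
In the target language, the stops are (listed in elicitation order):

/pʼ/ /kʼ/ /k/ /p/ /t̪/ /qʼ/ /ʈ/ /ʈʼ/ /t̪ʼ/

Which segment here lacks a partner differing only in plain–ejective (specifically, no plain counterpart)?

/qʼ/

Bilabial: /p/ ~ /pʼ/
Dental: /t̪/ ~ /t̪ʼ/
Retroflex: /ʈ/ ~ /ʈʼ/
Velar: /k/ ~ /kʼ/
Uvular: only /qʼ/ (ejective); no plain partner.
So /qʼ/ is the unpaired segment.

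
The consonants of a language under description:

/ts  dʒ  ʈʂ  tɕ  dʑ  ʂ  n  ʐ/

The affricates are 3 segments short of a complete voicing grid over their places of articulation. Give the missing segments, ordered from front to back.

/dz/, /tʃ/, /ɖʐ/

alveolar: voiceless /ts/, voiced —.
postalveolar: voiceless —, voiced /dʒ/.
retroflex: voiceless /ʈʂ/, voiced —.
alveolo-palatal: voiceless /tɕ/, voiced /dʑ/.
Gaps, from front to back: alveolar lacks voiced (/dz/); postalveolar lacks voiceless (/tʃ/); retroflex lacks voiced (/ɖʐ/).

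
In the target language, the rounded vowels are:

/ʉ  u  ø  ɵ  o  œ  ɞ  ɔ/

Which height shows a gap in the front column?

high

height            front     central   back    
high              —         ʉ         u       
high-mid          ø         ɵ         o       
low-mid           œ         ɞ         ɔ       
Every height has a front member except high, where /y/ would be expected.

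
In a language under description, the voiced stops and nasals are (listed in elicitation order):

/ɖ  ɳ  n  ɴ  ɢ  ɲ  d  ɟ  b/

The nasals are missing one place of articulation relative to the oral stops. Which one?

bilabial

Oral stop: /b/ (bilabial), /d/ (alveolar), /ɖ/ (retroflex), /ɟ/ (palatal), /ɢ/ (uvular).
Nasal: /n/ (alveolar), /ɳ/ (retroflex), /ɲ/ (palatal), /ɴ/ (uvular).
Every place of articulation has a nasal member except bilabial, where /m/ would be expected.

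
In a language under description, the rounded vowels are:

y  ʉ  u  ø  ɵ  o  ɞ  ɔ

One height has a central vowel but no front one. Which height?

high: front /y/, central /ʉ/, back /u/.
high-mid: front /ø/, central /ɵ/, back /o/.
low-mid: front —, central /ɞ/, back /ɔ/.
Every height has a front member except low-mid, where /œ/ would be expected.

low-mid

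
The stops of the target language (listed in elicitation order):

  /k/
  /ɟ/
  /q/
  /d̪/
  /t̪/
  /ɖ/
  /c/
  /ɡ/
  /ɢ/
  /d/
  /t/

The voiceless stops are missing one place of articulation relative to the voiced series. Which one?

dental: voiceless /t̪/, voiced /d̪/.
alveolar: voiceless /t/, voiced /d/.
retroflex: voiceless —, voiced /ɖ/.
palatal: voiceless /c/, voiced /ɟ/.
velar: voiceless /k/, voiced /ɡ/.
uvular: voiceless /q/, voiced /ɢ/.
Every place of articulation has a voiceless member except retroflex, where /ʈ/ would be expected.

retroflex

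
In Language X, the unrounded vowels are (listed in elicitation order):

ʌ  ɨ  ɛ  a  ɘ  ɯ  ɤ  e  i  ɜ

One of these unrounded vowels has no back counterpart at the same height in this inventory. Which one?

/a/

High: /i/ ~ /ɨ/ ~ /ɯ/
High-mid: /e/ ~ /ɘ/ ~ /ɤ/
Low-mid: /ɛ/ ~ /ɜ/ ~ /ʌ/
Low: only /a/ (front); no back partner.
So /a/ is the unpaired segment.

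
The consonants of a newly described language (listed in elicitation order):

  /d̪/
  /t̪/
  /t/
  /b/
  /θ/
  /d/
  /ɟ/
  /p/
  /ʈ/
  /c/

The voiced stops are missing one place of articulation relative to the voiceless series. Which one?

Voiceless: /p/ (bilabial), /t̪/ (dental), /t/ (alveolar), /ʈ/ (retroflex), /c/ (palatal).
Voiced: /b/ (bilabial), /d̪/ (dental), /d/ (alveolar), /ɟ/ (palatal).
Every place of articulation has a voiced member except retroflex, where /ɖ/ would be expected.

retroflex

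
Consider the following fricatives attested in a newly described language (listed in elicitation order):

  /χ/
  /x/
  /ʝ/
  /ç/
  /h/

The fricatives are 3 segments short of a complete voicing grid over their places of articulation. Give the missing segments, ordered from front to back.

/ɣ/, /ʁ/, /ɦ/

place of articulation  voiceless  voiced  
palatal           ç         ʝ       
velar             x         —       
uvular            χ         —       
glottal           h         —       
Gaps, from front to back: velar lacks voiced (/ɣ/); uvular lacks voiced (/ʁ/); glottal lacks voiced (/ɦ/).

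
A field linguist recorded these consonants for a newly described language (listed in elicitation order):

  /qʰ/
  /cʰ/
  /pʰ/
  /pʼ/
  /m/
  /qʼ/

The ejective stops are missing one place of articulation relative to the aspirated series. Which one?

bilabial: aspirated /pʰ/, ejective /pʼ/.
palatal: aspirated /cʰ/, ejective —.
uvular: aspirated /qʰ/, ejective /qʼ/.
Every place of articulation has an ejective member except palatal, where /cʼ/ would be expected.

palatal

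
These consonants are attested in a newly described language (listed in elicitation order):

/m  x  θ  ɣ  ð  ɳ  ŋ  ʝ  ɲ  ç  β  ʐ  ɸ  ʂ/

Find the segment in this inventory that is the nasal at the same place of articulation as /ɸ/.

/ɸ/ is a voiceless bilabial fricative.
The nasal at the same place is a bilabial nasal — in this inventory, /m/.

/m/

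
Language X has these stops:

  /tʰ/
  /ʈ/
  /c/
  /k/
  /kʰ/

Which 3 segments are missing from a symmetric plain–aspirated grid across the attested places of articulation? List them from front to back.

/t/, /ʈʰ/, /cʰ/

Plain: /ʈ/ (retroflex), /c/ (palatal), /k/ (velar).
Aspirated: /tʰ/ (alveolar), /kʰ/ (velar).
Gaps, from front to back: alveolar lacks plain (/t/); retroflex lacks aspirated (/ʈʰ/); palatal lacks aspirated (/cʰ/).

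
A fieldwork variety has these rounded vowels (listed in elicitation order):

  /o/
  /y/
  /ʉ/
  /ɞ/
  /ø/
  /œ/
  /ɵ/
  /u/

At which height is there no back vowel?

low-mid

Front: /y/ (high), /ø/ (high-mid), /œ/ (low-mid).
Central: /ʉ/ (high), /ɵ/ (high-mid), /ɞ/ (low-mid).
Back: /u/ (high), /o/ (high-mid).
Every height has a back member except low-mid, where /ɔ/ would be expected.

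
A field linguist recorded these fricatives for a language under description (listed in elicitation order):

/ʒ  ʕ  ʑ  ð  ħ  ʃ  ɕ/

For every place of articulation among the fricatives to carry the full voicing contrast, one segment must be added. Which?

/θ/

Voiceless: /ʃ/ (postalveolar), /ɕ/ (alveolo-palatal), /ħ/ (pharyngeal).
Voiced: /ð/ (dental), /ʒ/ (postalveolar), /ʑ/ (alveolo-palatal), /ʕ/ (pharyngeal).
The dental row has no voiceless member, so the gap is the voiceless dental fricative /θ/.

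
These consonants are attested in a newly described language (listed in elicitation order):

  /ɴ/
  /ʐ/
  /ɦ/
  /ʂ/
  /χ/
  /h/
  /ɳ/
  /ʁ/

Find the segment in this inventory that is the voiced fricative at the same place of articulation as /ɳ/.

/ɳ/ is a retroflex nasal.
The voiced fricative at the same place is a voiced retroflex fricative — in this inventory, /ʐ/.

/ʐ/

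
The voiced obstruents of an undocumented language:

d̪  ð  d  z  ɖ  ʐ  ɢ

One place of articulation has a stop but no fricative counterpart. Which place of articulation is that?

place of articulation  stop      fricative
dental            d̪        ð       
alveolar          d         z       
retroflex         ɖ         ʐ       
uvular            ɢ         —       
Every place of articulation has a fricative member except uvular, where /ʁ/ would be expected.

uvular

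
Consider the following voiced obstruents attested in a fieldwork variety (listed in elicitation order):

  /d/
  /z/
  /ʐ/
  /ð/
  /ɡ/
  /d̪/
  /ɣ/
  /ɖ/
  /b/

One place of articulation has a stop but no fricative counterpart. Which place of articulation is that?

place of articulation  stop      fricative
bilabial          b         —       
dental            d̪        ð       
alveolar          d         z       
retroflex         ɖ         ʐ       
velar             ɡ         ɣ       
Every place of articulation has a fricative member except bilabial, where /β/ would be expected.

bilabial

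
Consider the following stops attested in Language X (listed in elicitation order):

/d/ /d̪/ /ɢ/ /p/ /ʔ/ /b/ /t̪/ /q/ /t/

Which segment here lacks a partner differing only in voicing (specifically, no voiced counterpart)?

/ʔ/

Bilabial: /p/ ~ /b/
Dental: /t̪/ ~ /d̪/
Alveolar: /t/ ~ /d/
Uvular: /q/ ~ /ɢ/
Glottal: only /ʔ/ (voiceless); no voiced partner.
So /ʔ/ is the unpaired segment.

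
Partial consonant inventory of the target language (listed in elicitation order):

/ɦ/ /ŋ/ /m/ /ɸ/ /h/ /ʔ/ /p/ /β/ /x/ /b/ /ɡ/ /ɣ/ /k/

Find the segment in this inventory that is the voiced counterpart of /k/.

/k/ is a voiceless velar stop.
The voiced counterpart is a voiced velar stop — in this inventory, /ɡ/.

/ɡ/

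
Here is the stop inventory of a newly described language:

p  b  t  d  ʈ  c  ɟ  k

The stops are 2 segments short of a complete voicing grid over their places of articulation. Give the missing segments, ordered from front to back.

Voiceless: /p/ (bilabial), /t/ (alveolar), /ʈ/ (retroflex), /c/ (palatal), /k/ (velar).
Voiced: /b/ (bilabial), /d/ (alveolar), /ɟ/ (palatal).
Gaps, from front to back: retroflex lacks voiced (/ɖ/); velar lacks voiced (/ɡ/).

/ɖ/, /ɡ/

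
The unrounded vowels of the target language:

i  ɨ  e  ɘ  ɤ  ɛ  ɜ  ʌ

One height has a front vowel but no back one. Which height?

high

height            front     central   back    
high              i         ɨ         —       
high-mid          e         ɘ         ɤ       
low-mid           ɛ         ɜ         ʌ       
Every height has a back member except high, where /ɯ/ would be expected.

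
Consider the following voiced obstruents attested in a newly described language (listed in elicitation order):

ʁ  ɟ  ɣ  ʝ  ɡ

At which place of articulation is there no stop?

place of articulation  stop      fricative
palatal           ɟ         ʝ       
velar             ɡ         ɣ       
uvular            —         ʁ       
Every place of articulation has a stop member except uvular, where /ɢ/ would be expected.

uvular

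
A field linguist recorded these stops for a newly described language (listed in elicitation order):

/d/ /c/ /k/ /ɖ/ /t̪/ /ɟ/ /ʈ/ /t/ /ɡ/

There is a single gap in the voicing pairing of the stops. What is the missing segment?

/d̪/

place of articulation  voiceless  voiced  
dental            t̪        —       
alveolar          t         d       
retroflex         ʈ         ɖ       
palatal           c         ɟ       
velar             k         ɡ       
The dental row has no voiced member, so the gap is the voiced dental stop /d̪/.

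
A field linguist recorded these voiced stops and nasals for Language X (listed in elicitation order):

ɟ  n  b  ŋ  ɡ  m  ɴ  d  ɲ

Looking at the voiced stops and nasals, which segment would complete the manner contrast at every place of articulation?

place of articulation  oral stop  nasal   
bilabial          b         m       
alveolar          d         n       
palatal           ɟ         ɲ       
velar             ɡ         ŋ       
uvular            —         ɴ       
The uvular row has no oral stop member, so the gap is the uvular oral stop /ɢ/.

/ɢ/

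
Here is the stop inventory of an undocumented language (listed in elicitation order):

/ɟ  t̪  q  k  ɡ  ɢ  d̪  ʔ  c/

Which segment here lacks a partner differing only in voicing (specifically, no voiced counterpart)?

/ʔ/

Dental: /t̪/ ~ /d̪/
Palatal: /c/ ~ /ɟ/
Velar: /k/ ~ /ɡ/
Uvular: /q/ ~ /ɢ/
Glottal: only /ʔ/ (voiceless); no voiced partner.
So /ʔ/ is the unpaired segment.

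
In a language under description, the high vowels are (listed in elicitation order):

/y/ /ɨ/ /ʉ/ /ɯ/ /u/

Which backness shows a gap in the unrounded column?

front

front: unrounded —, rounded /y/.
central: unrounded /ɨ/, rounded /ʉ/.
back: unrounded /ɯ/, rounded /u/.
Every backness has an unrounded member except front, where /i/ would be expected.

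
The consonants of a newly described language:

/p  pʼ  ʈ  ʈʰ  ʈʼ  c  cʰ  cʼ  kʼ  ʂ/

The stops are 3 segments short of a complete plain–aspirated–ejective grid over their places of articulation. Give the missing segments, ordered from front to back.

bilabial: plain /p/, aspirated —, ejective /pʼ/.
retroflex: plain /ʈ/, aspirated /ʈʰ/, ejective /ʈʼ/.
palatal: plain /c/, aspirated /cʰ/, ejective /cʼ/.
velar: plain —, aspirated —, ejective /kʼ/.
Gaps, from front to back: bilabial lacks aspirated (/pʰ/); velar lacks plain (/k/); velar lacks aspirated (/kʰ/).

/pʰ/, /k/, /kʰ/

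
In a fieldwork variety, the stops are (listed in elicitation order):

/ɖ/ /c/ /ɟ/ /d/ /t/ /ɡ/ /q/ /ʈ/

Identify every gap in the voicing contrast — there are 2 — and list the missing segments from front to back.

/k/, /ɢ/

place of articulation  voiceless  voiced  
alveolar          t         d       
retroflex         ʈ         ɖ       
palatal           c         ɟ       
velar             —         ɡ       
uvular            q         —       
Gaps, from front to back: velar lacks voiceless (/k/); uvular lacks voiced (/ɢ/).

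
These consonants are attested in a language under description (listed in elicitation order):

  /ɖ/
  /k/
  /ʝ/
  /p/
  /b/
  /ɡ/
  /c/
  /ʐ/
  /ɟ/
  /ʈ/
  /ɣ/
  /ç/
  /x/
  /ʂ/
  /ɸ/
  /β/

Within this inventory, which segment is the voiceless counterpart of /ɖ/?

/ɖ/ is a voiced retroflex stop.
The voiceless counterpart is a voiceless retroflex stop — in this inventory, /ʈ/.

/ʈ/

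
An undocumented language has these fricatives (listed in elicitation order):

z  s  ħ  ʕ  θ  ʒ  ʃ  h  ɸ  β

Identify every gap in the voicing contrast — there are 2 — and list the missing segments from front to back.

/ð/, /ɦ/

Voiceless: /ɸ/ (bilabial), /θ/ (dental), /s/ (alveolar), /ʃ/ (postalveolar), /ħ/ (pharyngeal), /h/ (glottal).
Voiced: /β/ (bilabial), /z/ (alveolar), /ʒ/ (postalveolar), /ʕ/ (pharyngeal).
Gaps, from front to back: dental lacks voiced (/ð/); glottal lacks voiced (/ɦ/).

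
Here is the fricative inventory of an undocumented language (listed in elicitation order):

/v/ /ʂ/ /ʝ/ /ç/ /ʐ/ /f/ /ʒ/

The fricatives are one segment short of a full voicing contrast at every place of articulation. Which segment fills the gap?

/ʃ/

Voiceless: /f/ (labiodental), /ʂ/ (retroflex), /ç/ (palatal).
Voiced: /v/ (labiodental), /ʒ/ (postalveolar), /ʐ/ (retroflex), /ʝ/ (palatal).
The postalveolar row has no voiceless member, so the gap is the voiceless postalveolar fricative /ʃ/.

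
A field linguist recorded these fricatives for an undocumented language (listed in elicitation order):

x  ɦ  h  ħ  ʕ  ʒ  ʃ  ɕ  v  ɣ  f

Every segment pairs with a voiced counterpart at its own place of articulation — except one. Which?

Labiodental: /f/ ~ /v/
Postalveolar: /ʃ/ ~ /ʒ/
Velar: /x/ ~ /ɣ/
Pharyngeal: /ħ/ ~ /ʕ/
Glottal: /h/ ~ /ɦ/
Alveolo-palatal: only /ɕ/ (voiceless); no voiced partner.
So /ɕ/ is the unpaired segment.

/ɕ/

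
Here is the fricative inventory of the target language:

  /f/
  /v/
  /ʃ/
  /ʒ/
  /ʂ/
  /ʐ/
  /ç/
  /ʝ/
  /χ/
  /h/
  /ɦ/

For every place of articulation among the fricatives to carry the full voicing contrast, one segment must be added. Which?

/ʁ/

Voiceless: /f/ (labiodental), /ʃ/ (postalveolar), /ʂ/ (retroflex), /ç/ (palatal), /χ/ (uvular), /h/ (glottal).
Voiced: /v/ (labiodental), /ʒ/ (postalveolar), /ʐ/ (retroflex), /ʝ/ (palatal), /ɦ/ (glottal).
The uvular row has no voiced member, so the gap is the voiced uvular fricative /ʁ/.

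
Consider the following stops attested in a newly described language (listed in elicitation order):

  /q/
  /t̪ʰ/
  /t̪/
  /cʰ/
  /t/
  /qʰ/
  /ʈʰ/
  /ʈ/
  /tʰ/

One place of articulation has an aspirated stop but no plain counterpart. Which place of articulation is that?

palatal

place of articulation  plain     aspirated
dental            t̪        t̪ʰ     
alveolar          t         tʰ      
retroflex         ʈ         ʈʰ      
palatal           —         cʰ      
uvular            q         qʰ      
Every place of articulation has a plain member except palatal, where /c/ would be expected.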